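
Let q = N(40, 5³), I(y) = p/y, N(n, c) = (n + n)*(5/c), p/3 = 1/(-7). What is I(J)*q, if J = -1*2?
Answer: 24/35 ≈ 0.68571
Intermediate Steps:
p = -3/7 (p = 3/(-7) = 3*(-⅐) = -3/7 ≈ -0.42857)
J = -2
N(n, c) = 10*n/c (N(n, c) = (2*n)*(5/c) = 10*n/c)
I(y) = -3/(7*y)
q = 16/5 (q = 10*40/5³ = 10*40/125 = 10*40*(1/125) = 16/5 ≈ 3.2000)
I(J)*q = -3/7/(-2)*(16/5) = -3/7*(-½)*(16/5) = (3/14)*(16/5) = 24/35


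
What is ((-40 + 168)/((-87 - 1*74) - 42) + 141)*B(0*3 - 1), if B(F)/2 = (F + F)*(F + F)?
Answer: 227960/203 ≈ 1123.0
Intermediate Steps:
B(F) = 8*F² (B(F) = 2*((F + F)*(F + F)) = 2*((2*F)*(2*F)) = 2*(4*F²) = 8*F²)
((-40 + 168)/((-87 - 1*74) - 42) + 141)*B(0*3 - 1) = ((-40 + 168)/((-87 - 1*74) - 42) + 141)*(8*(0*3 - 1)²) = (128/((-87 - 74) - 42) + 141)*(8*(0 - 1)²) = (128/(-161 - 42) + 141)*(8*(-1)²) = (128/(-203) + 141)*(8*1) = (128*(-1/203) + 141)*8 = (-128/203 + 141)*8 = (28495/203)*8 = 227960/203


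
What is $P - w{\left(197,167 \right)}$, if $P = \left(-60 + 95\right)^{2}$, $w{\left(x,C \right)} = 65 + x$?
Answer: $963$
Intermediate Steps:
$P = 1225$ ($P = 35^{2} = 1225$)
$P - w{\left(197,167 \right)} = 1225 - \left(65 + 197\right) = 1225 - 262 = 963$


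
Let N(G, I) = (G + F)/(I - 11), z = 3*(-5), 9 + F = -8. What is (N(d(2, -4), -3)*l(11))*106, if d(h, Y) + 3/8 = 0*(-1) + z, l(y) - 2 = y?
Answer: 25493/8 ≈ 3186.6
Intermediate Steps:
F = -17 (F = -9 - 8 = -17)
l(y) = 2 + y
z = -15
d(h, Y) = -123/8 (d(h, Y) = -3/8 + (0*(-1) - 15) = -3/8 + (0 - 15) = -3/8 - 15 = -123/8)
N(G, I) = (-17 + G)/(-11 + I) (N(G, I) = (G - 17)/(I - 11) = (-17 + G)/(-11 + I))
(N(d(2, -4), -3)*l(11))*106 = (((-17 - 123/8)/(-11 - 3))*(2 + 11))*106 = ((-259/8/(-14))*13)*106 = (-1/14*(-259/8)*13)*106 = ((37/16)*13)*106 = (481/16)*106 = 25493/8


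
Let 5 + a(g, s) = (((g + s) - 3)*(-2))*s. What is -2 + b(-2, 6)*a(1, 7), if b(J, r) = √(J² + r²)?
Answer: -2 - 150*√10 ≈ -476.34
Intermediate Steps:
a(g, s) = -5 + s*(6 - 2*g - 2*s) (a(g, s) = -5 + (((g + s) - 3)*(-2))*s = -5 + ((-3 + g + s)*(-2))*s = -5 + (6 - 2*g - 2*s)*s = -5 + s*(6 - 2*g - 2*s))
-2 + b(-2, 6)*a(1, 7) = -2 + √((-2)² + 6²)*(-5 - 2*7² + 6*7 - 2*1*7) = -2 + √(4 + 36)*(-5 - 2*49 + 42 - 14) = -2 + √40*(-5 - 98 + 42 - 14) = -2 + (2*√10)*(-75) = -2 - 150*√10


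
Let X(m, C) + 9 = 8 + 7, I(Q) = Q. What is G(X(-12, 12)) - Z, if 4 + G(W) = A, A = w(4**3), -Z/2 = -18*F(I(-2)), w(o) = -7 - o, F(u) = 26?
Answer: -1011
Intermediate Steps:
X(m, C) = 6 (X(m, C) = -9 + (8 + 7) = -9 + 15 = 6)
Z = 936 (Z = -(-36)*26 = -2*(-468) = 936)
A = -71 (A = -7 - 1*4**3 = -7 - 1*64 = -7 - 64 = -71)
G(W) = -75 (G(W) = -4 - 71 = -75)
G(X(-12, 12)) - Z = -75 - 1*936 = -75 - 936 = -1011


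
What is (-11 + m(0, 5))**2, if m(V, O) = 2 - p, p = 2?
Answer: 121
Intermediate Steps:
m(V, O) = 0 (m(V, O) = 2 - 1*2 = 2 - 2 = 0)
(-11 + m(0, 5))**2 = (-11 + 0)**2 = (-11)**2 = 121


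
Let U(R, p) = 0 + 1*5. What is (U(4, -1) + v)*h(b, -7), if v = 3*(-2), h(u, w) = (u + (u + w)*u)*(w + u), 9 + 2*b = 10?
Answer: -143/8 ≈ -17.875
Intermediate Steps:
b = ½ (b = -9/2 + (½)*10 = -9/2 + 5 = ½ ≈ 0.50000)
U(R, p) = 5 (U(R, p) = 0 + 5 = 5)
h(u, w) = (u + w)*(u + u*(u + w)) (h(u, w) = (u + u*(u + w))*(u + w) = (u + w)*(u + u*(u + w)))
v = -6
(U(4, -1) + v)*h(b, -7) = (5 - 6)*((½ - 7 + (½)² + (-7)² + 2*(½)*(-7))/2) = -(½ - 7 + ¼ + 49 - 7)/2 = -143/(2*4) = -1*143/8 = -143/8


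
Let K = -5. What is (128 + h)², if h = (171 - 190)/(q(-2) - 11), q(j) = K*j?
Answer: 21609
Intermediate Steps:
q(j) = -5*j
h = 19 (h = (171 - 190)/(-5*(-2) - 11) = -19/(10 - 11) = -19/(-1) = -19*(-1) = 19)
(128 + h)² = (128 + 19)² = 147² = 21609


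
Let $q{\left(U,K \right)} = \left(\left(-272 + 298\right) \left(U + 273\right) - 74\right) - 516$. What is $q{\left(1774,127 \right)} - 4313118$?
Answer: $-4260486$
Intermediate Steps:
$q{\left(U,K \right)} = 6508 + 26 U$ ($q{\left(U,K \right)} = \left(26 \left(273 + U\right) - 74\right) - 516 = \left(\left(7098 + 26 U\right) - 74\right) - 516 = \left(7024 + 26 U\right) - 516 = 6508 + 26 U$)
$q{\left(1774,127 \right)} - 4313118 = \left(6508 + 26 \cdot 1774\right) - 4313118 = \left(6508 + 46124\right) - 4313118 = 52632 - 4313118 = -4260486$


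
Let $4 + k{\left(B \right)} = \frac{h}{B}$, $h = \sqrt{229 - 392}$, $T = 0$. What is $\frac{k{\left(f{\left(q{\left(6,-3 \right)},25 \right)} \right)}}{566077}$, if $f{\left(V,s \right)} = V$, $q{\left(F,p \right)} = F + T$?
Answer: $- \frac{4}{566077} + \frac{i \sqrt{163}}{3396462} \approx -7.0662 \cdot 10^{-6} + 3.759 \cdot 10^{-6} i$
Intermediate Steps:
$q{\left(F,p \right)} = F$ ($q{\left(F,p \right)} = F + 0 = F$)
$h = i \sqrt{163}$ ($h = \sqrt{-163} = i \sqrt{163} \approx 12.767 i$)
$k{\left(B \right)} = -4 + \frac{i \sqrt{163}}{B}$
$\frac{k{\left(f{\left(q{\left(6,-3 \right)},25 \right)} \right)}}{566077} = \frac{-4 + \frac{i \sqrt{163}}{6}}{566077} = \left(-4 + i \sqrt{163} \cdot \frac{1}{6}\right) \frac{1}{566077} = \left(-4 + \frac{i \sqrt{163}}{6}\right) \frac{1}{566077} = - \frac{4}{566077} + \frac{i \sqrt{163}}{3396462}$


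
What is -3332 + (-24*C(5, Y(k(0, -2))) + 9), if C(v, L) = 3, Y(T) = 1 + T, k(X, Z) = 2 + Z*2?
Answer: -3395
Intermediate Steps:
k(X, Z) = 2 + 2*Z
-3332 + (-24*C(5, Y(k(0, -2))) + 9) = -3332 + (-24*3 + 9) = -3332 + (-72 + 9) = -3332 - 63 = -3395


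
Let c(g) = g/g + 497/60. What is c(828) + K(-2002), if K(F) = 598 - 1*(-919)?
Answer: 91577/60 ≈ 1526.3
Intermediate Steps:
c(g) = 557/60 (c(g) = 1 + 497*(1/60) = 1 + 497/60 = 557/60)
K(F) = 1517 (K(F) = 598 + 919 = 1517)
c(828) + K(-2002) = 557/60 + 1517 = 91577/60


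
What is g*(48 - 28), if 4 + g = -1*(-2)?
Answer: -40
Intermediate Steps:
g = -2 (g = -4 - 1*(-2) = -4 + 2 = -2)
g*(48 - 28) = -2*(48 - 28) = -2*20 = -40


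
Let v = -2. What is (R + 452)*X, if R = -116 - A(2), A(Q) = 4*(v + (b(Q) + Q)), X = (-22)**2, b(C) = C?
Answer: 158752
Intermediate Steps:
X = 484
A(Q) = -8 + 8*Q (A(Q) = 4*(-2 + (Q + Q)) = 4*(-2 + 2*Q) = -8 + 8*Q)
R = -124 (R = -116 - (-8 + 8*2) = -116 - (-8 + 16) = -116 - 1*8 = -116 - 8 = -124)
(R + 452)*X = (-124 + 452)*484 = 328*484 = 158752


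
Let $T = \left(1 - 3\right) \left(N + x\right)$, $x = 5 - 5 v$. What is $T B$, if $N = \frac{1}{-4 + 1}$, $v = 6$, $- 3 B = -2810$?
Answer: $\frac{427120}{9} \approx 47458.0$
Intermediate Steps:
$B = \frac{2810}{3}$ ($B = \left(- \frac{1}{3}\right) \left(-2810\right) = \frac{2810}{3} \approx 936.67$)
$N = - \frac{1}{3}$ ($N = \frac{1}{-3} = - \frac{1}{3} \approx -0.33333$)
$x = -25$ ($x = 5 - 30 = -25$)
$T = \frac{152}{3}$ ($T = \left(1 - 3\right) \left(- \frac{1}{3} - 25\right) = \left(1 - 3\right) \left(- \frac{76}{3}\right) = \left(-2\right) \left(- \frac{76}{3}\right) = \frac{152}{3} \approx 50.667$)
$T B = \frac{152}{3} \cdot \frac{2810}{3} = \frac{427120}{9}$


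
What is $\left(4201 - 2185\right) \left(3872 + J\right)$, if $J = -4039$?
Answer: $-336672$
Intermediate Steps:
$\left(4201 - 2185\right) \left(3872 + J\right) = \left(4201 - 2185\right) \left(3872 - 4039\right) = 2016 \left(-167\right) = -336672$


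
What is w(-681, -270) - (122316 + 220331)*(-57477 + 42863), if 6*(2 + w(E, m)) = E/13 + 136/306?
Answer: 3515225159635/702 ≈ 5.0074e+9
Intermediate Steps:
w(E, m) = -52/27 + E/78 (w(E, m) = -2 + (E/13 + 136/306)/6 = -2 + (E*(1/13) + 136*(1/306))/6 = -2 + (E/13 + 4/9)/6 = -2 + (4/9 + E/13)/6 = -2 + (2/27 + E/78) = -52/27 + E/78)
w(-681, -270) - (122316 + 220331)*(-57477 + 42863) = (-52/27 + (1/78)*(-681)) - (122316 + 220331)*(-57477 + 42863) = (-52/27 - 227/26) - 342647*(-14614) = -7481/702 - 1*(-5007443258) = -7481/702 + 5007443258 = 3515225159635/702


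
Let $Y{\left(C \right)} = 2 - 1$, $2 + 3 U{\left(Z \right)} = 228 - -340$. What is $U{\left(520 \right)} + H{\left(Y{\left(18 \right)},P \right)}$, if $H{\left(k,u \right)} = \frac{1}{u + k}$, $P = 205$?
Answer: $\frac{116599}{618} \approx 188.67$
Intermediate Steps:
$U{\left(Z \right)} = \frac{566}{3}$ ($U{\left(Z \right)} = - \frac{2}{3} + \frac{228 - -340}{3} = - \frac{2}{3} + \frac{228 + 340}{3} = - \frac{2}{3} + \frac{1}{3} \cdot 568 = - \frac{2}{3} + \frac{568}{3} = \frac{566}{3}$)
$Y{\left(C \right)} = 1$ ($Y{\left(C \right)} = 2 - 1 = 1$)
$H{\left(k,u \right)} = \frac{1}{k + u}$
$U{\left(520 \right)} + H{\left(Y{\left(18 \right)},P \right)} = \frac{566}{3} + \frac{1}{1 + 205} = \frac{566}{3} + \frac{1}{206} = \frac{116599}{618}$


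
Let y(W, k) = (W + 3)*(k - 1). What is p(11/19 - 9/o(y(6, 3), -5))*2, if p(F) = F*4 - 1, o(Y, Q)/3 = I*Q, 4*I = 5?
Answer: 3074/475 ≈ 6.4716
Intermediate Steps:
I = 5/4 (I = (¼)*5 = 5/4 ≈ 1.2500)
y(W, k) = (-1 + k)*(3 + W) (y(W, k) = (3 + W)*(-1 + k) = (-1 + k)*(3 + W))
o(Y, Q) = 15*Q/4 (o(Y, Q) = 3*(5*Q/4) = 15*Q/4)
p(F) = -1 + 4*F (p(F) = 4*F - 1 = -1 + 4*F)
p(11/19 - 9/o(y(6, 3), -5))*2 = (-1 + 4*(11/19 - 9/((15/4)*(-5))))*2 = (-1 + 4*(11*(1/19) - 9/(-75/4)))*2 = (-1 + 4*(11/19 - 9*(-4/75)))*2 = (-1 + 4*(11/19 + 12/25))*2 = (-1 + 4*(503/475))*2 = (-1 + 2012/475)*2 = (1537/475)*2 = 3074/475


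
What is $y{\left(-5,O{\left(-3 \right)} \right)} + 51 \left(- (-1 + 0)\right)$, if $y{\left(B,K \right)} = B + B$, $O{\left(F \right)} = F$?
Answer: $41$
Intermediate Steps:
$y{\left(B,K \right)} = 2 B$
$y{\left(-5,O{\left(-3 \right)} \right)} + 51 \left(- (-1 + 0)\right) = 2 \left(-5\right) + 51 \left(- (-1 + 0)\right) = -10 + 51 \left(\left(-1\right) \left(-1\right)\right) = -10 + 51 \cdot 1 = -10 + 51 = 41$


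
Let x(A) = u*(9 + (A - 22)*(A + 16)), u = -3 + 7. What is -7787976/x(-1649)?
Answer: -324499/454792 ≈ -0.71351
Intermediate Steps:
u = 4
x(A) = 36 + 4*(-22 + A)*(16 + A) (x(A) = 4*(9 + (A - 22)*(A + 16)) = 4*(9 + (-22 + A)*(16 + A)) = 36 + 4*(-22 + A)*(16 + A))
-7787976/x(-1649) = -7787976/(-1372 - 24*(-1649) + 4*(-1649)²) = -7787976/(-1372 + 39576 + 4*2719201) = -7787976/(-1372 + 39576 + 10876804) = -7787976/10915008 = -7787976*1/10915008 = -324499/454792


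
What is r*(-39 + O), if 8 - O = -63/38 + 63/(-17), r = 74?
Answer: -612757/323 ≈ -1897.1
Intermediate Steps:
O = 8633/646 (O = 8 - (-63/38 + 63/(-17)) = 8 - (-63*1/38 + 63*(-1/17)) = 8 - (-63/38 - 63/17) = 8 - 1*(-3465/646) = 8 + 3465/646 = 8633/646 ≈ 13.364)
r*(-39 + O) = 74*(-39 + 8633/646) = 74*(-16561/646) = -612757/323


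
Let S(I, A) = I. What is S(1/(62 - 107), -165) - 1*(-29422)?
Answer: 1323989/45 ≈ 29422.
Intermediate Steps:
S(1/(62 - 107), -165) - 1*(-29422) = 1/(62 - 107) - 1*(-29422) = 1/(-45) + 29422 = -1/45 + 29422 = 1323989/45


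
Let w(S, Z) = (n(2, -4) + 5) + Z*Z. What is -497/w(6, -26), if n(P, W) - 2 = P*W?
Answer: -497/675 ≈ -0.73630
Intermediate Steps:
n(P, W) = 2 + P*W
w(S, Z) = -1 + Z**2 (w(S, Z) = ((2 + 2*(-4)) + 5) + Z*Z = ((2 - 8) + 5) + Z**2 = (-6 + 5) + Z**2 = -1 + Z**2)
-497/w(6, -26) = -497/(-1 + (-26)**2) = -497/(-1 + 676) = -497/675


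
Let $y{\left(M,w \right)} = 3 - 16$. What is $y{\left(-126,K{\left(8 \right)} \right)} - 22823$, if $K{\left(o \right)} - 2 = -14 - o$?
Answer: $-22836$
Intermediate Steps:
$K{\left(o \right)} = -12 - o$ ($K{\left(o \right)} = 2 - \left(14 + o\right) = -12 - o$)
$y{\left(M,w \right)} = -13$ ($y{\left(M,w \right)} = 3 - 16 = -13$)
$y{\left(-126,K{\left(8 \right)} \right)} - 22823 = -13 - 22823 = -22836$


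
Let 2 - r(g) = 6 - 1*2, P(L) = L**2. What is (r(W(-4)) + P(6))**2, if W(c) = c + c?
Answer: 1156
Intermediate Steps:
W(c) = 2*c
r(g) = -2 (r(g) = 2 - (6 - 1*2) = 2 - (6 - 2) = 2 - 1*4 = 2 - 4 = -2)
(r(W(-4)) + P(6))**2 = (-2 + 6**2)**2 = (-2 + 36)**2 = 34**2 = 1156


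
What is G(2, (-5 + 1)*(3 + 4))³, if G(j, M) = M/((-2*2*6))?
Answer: 343/216 ≈ 1.5880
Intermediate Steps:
G(j, M) = -M/24 (G(j, M) = M/((-4*6)) = M/(-24) = M*(-1/24) = -M/24)
G(2, (-5 + 1)*(3 + 4))³ = (-(-5 + 1)*(3 + 4)/24)³ = (-(-1)*7/6)³ = (-1/24*(-28))³ = (7/6)³ = 343/216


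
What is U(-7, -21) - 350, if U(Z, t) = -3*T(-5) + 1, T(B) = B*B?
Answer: -424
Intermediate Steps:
T(B) = B²
U(Z, t) = -74 (U(Z, t) = -3*(-5)² + 1 = -3*25 + 1 = -75 + 1 = -74)
U(-7, -21) - 350 = -74 - 350 = -424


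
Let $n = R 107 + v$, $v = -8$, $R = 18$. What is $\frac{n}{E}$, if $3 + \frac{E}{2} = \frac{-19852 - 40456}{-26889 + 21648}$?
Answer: $\frac{5026119}{44585} \approx 112.73$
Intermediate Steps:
$E = \frac{89170}{5241}$ ($E = -6 + 2 \frac{-19852 - 40456}{-26889 + 21648} = -6 + 2 \left(- \frac{60308}{-5241}\right) = -6 + 2 \left(\left(-60308\right) \left(- \frac{1}{5241}\right)\right) = -6 + 2 \cdot \frac{60308}{5241} = -6 + \frac{120616}{5241} = \frac{89170}{5241} \approx 17.014$)
$n = 1918$ ($n = 18 \cdot 107 - 8 = 1926 - 8 = 1918$)
$\frac{n}{E} = \frac{1918}{\frac{89170}{5241}} = 1918 \cdot \frac{5241}{89170} = \frac{5026119}{44585}$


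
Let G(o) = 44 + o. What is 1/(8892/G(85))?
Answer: 43/2964 ≈ 0.014507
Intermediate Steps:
1/(8892/G(85)) = 1/(8892/(44 + 85)) = 1/(8892/129) = 1/(8892*(1/129)) = 1/(2964/43) = 43/2964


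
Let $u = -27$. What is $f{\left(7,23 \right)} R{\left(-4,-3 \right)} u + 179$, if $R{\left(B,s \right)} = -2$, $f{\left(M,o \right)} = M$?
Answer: $557$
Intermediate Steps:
$f{\left(7,23 \right)} R{\left(-4,-3 \right)} u + 179 = 7 \left(\left(-2\right) \left(-27\right)\right) + 179 = 7 \cdot 54 + 179 = 378 + 179 = 557$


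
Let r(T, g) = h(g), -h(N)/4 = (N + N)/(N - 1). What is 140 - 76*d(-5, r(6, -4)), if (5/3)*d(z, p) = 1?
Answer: 472/5 ≈ 94.400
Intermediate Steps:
h(N) = -8*N/(-1 + N) (h(N) = -4*(N + N)/(N - 1) = -4*2*N/(-1 + N) = -8*N/(-1 + N))
r(T, g) = -8*g/(-1 + g)
d(z, p) = 3/5 (d(z, p) = (3/5)*1 = 3/5)
140 - 76*d(-5, r(6, -4)) = 140 - 76*3/5 = 140 - 228/5 = 472/5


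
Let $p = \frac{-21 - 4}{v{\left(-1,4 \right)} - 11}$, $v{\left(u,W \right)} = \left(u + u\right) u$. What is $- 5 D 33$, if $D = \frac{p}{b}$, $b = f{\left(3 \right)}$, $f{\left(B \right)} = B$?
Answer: $- \frac{1375}{9} \approx -152.78$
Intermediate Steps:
$v{\left(u,W \right)} = 2 u^{2}$ ($v{\left(u,W \right)} = 2 u u = 2 u^{2}$)
$b = 3$
$p = \frac{25}{9}$ ($p = \frac{-21 - 4}{2 \left(-1\right)^{2} - 11} = - \frac{25}{2 \cdot 1 - 11} = - \frac{25}{2 - 11} = - \frac{25}{-9} = \left(-25\right) \left(- \frac{1}{9}\right) = \frac{25}{9} \approx 2.7778$)
$D = \frac{25}{27}$ ($D = \frac{25}{9 \cdot 3} = \frac{25}{9} \cdot \frac{1}{3} = \frac{25}{27} \approx 0.92593$)
$- 5 D 33 = \left(-5\right) \frac{25}{27} \cdot 33 = \left(- \frac{125}{27}\right) 33 = - \frac{1375}{9}$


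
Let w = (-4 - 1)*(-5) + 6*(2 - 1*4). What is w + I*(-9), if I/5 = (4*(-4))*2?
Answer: 1453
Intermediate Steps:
w = 13 (w = -5*(-5) + 6*(2 - 4) = 25 + 6*(-2) = 25 - 12 = 13)
I = -160 (I = 5*((4*(-4))*2) = 5*(-16*2) = 5*(-32) = -160)
w + I*(-9) = 13 - 160*(-9) = 13 + 1440 = 1453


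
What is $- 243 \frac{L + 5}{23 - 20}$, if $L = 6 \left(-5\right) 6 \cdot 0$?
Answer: $-405$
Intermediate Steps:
$L = 0$ ($L = 6 \left(\left(-30\right) 0\right) = 6 \cdot 0 = 0$)
$- 243 \frac{L + 5}{23 - 20} = - 243 \frac{0 + 5}{23 - 20} = - 243 \cdot \frac{5}{3} = - 243 \cdot 5 \cdot \frac{1}{3} = \left(-243\right) \frac{5}{3} = -405$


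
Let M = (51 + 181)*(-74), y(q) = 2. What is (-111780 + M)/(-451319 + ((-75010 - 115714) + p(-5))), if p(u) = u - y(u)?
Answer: 64474/321025 ≈ 0.20084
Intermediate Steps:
M = -17168 (M = 232*(-74) = -17168)
p(u) = -2 + u (p(u) = u - 1*2 = u - 2 = -2 + u)
(-111780 + M)/(-451319 + ((-75010 - 115714) + p(-5))) = (-111780 - 17168)/(-451319 + ((-75010 - 115714) + (-2 - 5))) = -128948/(-451319 + (-190724 - 7)) = -128948/(-451319 - 190731) = -128948/(-642050) = -128948*(-1/642050) = 64474/321025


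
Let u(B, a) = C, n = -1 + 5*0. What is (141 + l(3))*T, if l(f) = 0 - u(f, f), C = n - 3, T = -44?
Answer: -6380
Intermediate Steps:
n = -1 (n = -1 + 0 = -1)
C = -4 (C = -1 - 3 = -4)
u(B, a) = -4
l(f) = 4 (l(f) = 0 - 1*(-4) = 0 + 4 = 4)
(141 + l(3))*T = (141 + 4)*(-44) = 145*(-44) = -6380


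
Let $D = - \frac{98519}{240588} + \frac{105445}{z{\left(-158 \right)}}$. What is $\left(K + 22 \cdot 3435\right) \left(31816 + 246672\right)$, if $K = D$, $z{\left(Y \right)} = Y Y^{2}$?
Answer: $\frac{624092043641688007813}{29654816733} \approx 2.1045 \cdot 10^{10}$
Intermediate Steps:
$z{\left(Y \right)} = Y^{3}$
$D = - \frac{103489618897}{237238533864}$ ($D = - \frac{98519}{240588} + \frac{105445}{\left(-158\right)^{3}} = \left(-98519\right) \frac{1}{240588} + \frac{105445}{-3944312} = - \frac{98519}{240588} + 105445 \left(- \frac{1}{3944312}\right) = - \frac{98519}{240588} - \frac{105445}{3944312} = - \frac{103489618897}{237238533864} \approx -0.43623$)
$K = - \frac{103489618897}{237238533864} \approx -0.43623$
$\left(K + 22 \cdot 3435\right) \left(31816 + 246672\right) = \left(- \frac{103489618897}{237238533864} + 22 \cdot 3435\right) \left(31816 + 246672\right) = \left(- \frac{103489618897}{237238533864} + 75570\right) 278488 = \frac{17928012514483583}{237238533864} \cdot 278488 = \frac{624092043641688007813}{29654816733}$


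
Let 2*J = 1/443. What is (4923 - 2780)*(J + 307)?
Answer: 582902429/886 ≈ 6.5790e+5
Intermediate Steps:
J = 1/886 (J = (1/2)/443 = (1/2)*(1/443) = 1/886 ≈ 0.0011287)
(4923 - 2780)*(J + 307) = (4923 - 2780)*(1/886 + 307) = 2143*(272003/886) = 582902429/886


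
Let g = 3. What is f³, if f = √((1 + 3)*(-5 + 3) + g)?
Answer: -5*I*√5 ≈ -11.18*I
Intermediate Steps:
f = I*√5 (f = √((1 + 3)*(-5 + 3) + 3) = √(4*(-2) + 3) = √(-8 + 3) = √(-5) = I*√5 ≈ 2.2361*I)
f³ = (I*√5)³ = -5*I*√5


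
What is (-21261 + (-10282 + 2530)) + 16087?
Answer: -12926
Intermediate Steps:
(-21261 + (-10282 + 2530)) + 16087 = (-21261 - 7752) + 16087 = -29013 + 16087 = -12926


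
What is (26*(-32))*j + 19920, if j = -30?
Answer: 44880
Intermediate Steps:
(26*(-32))*j + 19920 = (26*(-32))*(-30) + 19920 = -832*(-30) + 19920 = 24960 + 19920 = 44880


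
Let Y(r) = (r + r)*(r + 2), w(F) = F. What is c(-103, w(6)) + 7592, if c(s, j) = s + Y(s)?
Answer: 28295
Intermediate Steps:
Y(r) = 2*r*(2 + r) (Y(r) = (2*r)*(2 + r) = 2*r*(2 + r))
c(s, j) = s + 2*s*(2 + s)
c(-103, w(6)) + 7592 = -103*(5 + 2*(-103)) + 7592 = -103*(5 - 206) + 7592 = -103*(-201) + 7592 = 20703 + 7592 = 28295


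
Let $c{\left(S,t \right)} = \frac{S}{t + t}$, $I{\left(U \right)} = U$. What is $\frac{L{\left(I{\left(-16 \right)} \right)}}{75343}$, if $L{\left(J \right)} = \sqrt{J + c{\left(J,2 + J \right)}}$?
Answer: $\frac{6 i \sqrt{21}}{527401} \approx 5.2134 \cdot 10^{-5} i$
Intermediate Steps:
$c{\left(S,t \right)} = \frac{S}{2 t}$
$L{\left(J \right)} = \sqrt{J + \frac{J}{2 \left(2 + J\right)}}$
$\frac{L{\left(I{\left(-16 \right)} \right)}}{75343} = \frac{\sqrt{-16 + \frac{1}{2} \left(-16\right) \frac{1}{2 - 16}}}{75343} = \sqrt{-16 + \frac{1}{2} \left(-16\right) \frac{1}{-14}} \cdot \frac{1}{75343} = \sqrt{-16 + \frac{1}{2} \left(-16\right) \left(- \frac{1}{14}\right)} \frac{1}{75343} = \sqrt{-16 + \frac{4}{7}} \cdot \frac{1}{75343} = \sqrt{- \frac{108}{7}} \cdot \frac{1}{75343} = \frac{6 i \sqrt{21}}{7} \cdot \frac{1}{75343} = \frac{6 i \sqrt{21}}{527401}$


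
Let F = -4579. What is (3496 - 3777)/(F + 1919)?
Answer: 281/2660 ≈ 0.10564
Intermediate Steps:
(3496 - 3777)/(F + 1919) = (3496 - 3777)/(-4579 + 1919) = -281/(-2660) = -281*(-1/2660) = 281/2660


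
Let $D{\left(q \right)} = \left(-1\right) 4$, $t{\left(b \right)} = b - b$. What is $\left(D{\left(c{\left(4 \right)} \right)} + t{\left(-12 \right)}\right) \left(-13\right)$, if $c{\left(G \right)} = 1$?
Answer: $52$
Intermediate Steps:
$t{\left(b \right)} = 0$
$D{\left(q \right)} = -4$
$\left(D{\left(c{\left(4 \right)} \right)} + t{\left(-12 \right)}\right) \left(-13\right) = \left(-4 + 0\right) \left(-13\right) = \left(-4\right) \left(-13\right) = 52$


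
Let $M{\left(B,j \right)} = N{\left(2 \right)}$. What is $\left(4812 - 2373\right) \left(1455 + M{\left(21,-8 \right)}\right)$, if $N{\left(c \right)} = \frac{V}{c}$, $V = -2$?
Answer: $3546306$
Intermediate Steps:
$N{\left(c \right)} = - \frac{2}{c}$
$M{\left(B,j \right)} = -1$ ($M{\left(B,j \right)} = - \frac{2}{2} = \left(-2\right) \frac{1}{2} = -1$)
$\left(4812 - 2373\right) \left(1455 + M{\left(21,-8 \right)}\right) = \left(4812 - 2373\right) \left(1455 - 1\right) = 2439 \cdot 1454 = 3546306$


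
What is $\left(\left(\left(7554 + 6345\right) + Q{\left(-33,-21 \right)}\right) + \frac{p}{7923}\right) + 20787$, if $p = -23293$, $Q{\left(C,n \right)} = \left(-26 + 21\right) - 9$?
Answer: $\frac{274682963}{7923} \approx 34669.0$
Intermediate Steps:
$Q{\left(C,n \right)} = -14$ ($Q{\left(C,n \right)} = -5 - 9 = -14$)
$\left(\left(\left(7554 + 6345\right) + Q{\left(-33,-21 \right)}\right) + \frac{p}{7923}\right) + 20787 = \left(\left(\left(7554 + 6345\right) - 14\right) - \frac{23293}{7923}\right) + 20787 = \left(\left(13899 - 14\right) - \frac{23293}{7923}\right) + 20787 = \left(13885 - \frac{23293}{7923}\right) + 20787 = \frac{109987562}{7923} + 20787 = \frac{274682963}{7923}$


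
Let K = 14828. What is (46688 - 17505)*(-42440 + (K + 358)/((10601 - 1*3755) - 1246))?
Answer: -495378952783/400 ≈ -1.2384e+9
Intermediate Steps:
(46688 - 17505)*(-42440 + (K + 358)/((10601 - 1*3755) - 1246)) = (46688 - 17505)*(-42440 + (14828 + 358)/((10601 - 1*3755) - 1246)) = 29183*(-42440 + 15186/((10601 - 3755) - 1246)) = 29183*(-42440 + 15186/(6846 - 1246)) = 29183*(-42440 + 15186/5600) = 29183*(-42440 + 15186*(1/5600)) = 29183*(-42440 + 7593/2800) = 29183*(-118824407/2800) = -495378952783/400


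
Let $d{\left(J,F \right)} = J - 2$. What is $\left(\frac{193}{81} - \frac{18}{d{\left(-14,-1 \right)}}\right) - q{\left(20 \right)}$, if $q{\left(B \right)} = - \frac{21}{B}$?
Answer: $\frac{14767}{3240} \approx 4.5577$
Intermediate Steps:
$d{\left(J,F \right)} = -2 + J$ ($d{\left(J,F \right)} = J - 2 = -2 + J$)
$\left(\frac{193}{81} - \frac{18}{d{\left(-14,-1 \right)}}\right) - q{\left(20 \right)} = \left(\frac{193}{81} - \frac{18}{-2 - 14}\right) - - \frac{21}{20} = \left(193 \cdot \frac{1}{81} - \frac{18}{-16}\right) - \left(-21\right) \frac{1}{20} = \left(\frac{193}{81} - - \frac{9}{8}\right) - - \frac{21}{20} = \left(\frac{193}{81} + \frac{9}{8}\right) + \frac{21}{20} = \frac{2273}{648} + \frac{21}{20} = \frac{14767}{3240}$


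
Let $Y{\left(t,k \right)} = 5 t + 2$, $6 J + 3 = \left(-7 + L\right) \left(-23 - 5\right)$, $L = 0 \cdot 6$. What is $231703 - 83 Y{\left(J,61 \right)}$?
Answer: $\frac{1309127}{6} \approx 2.1819 \cdot 10^{5}$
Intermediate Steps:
$L = 0$
$J = \frac{193}{6}$ ($J = - \frac{1}{2} + \frac{\left(-7 + 0\right) \left(-23 - 5\right)}{6} = - \frac{1}{2} + \frac{\left(-7\right) \left(-28\right)}{6} = - \frac{1}{2} + \frac{1}{6} \cdot 196 = - \frac{1}{2} + \frac{98}{3} = \frac{193}{6} \approx 32.167$)
$Y{\left(t,k \right)} = 2 + 5 t$
$231703 - 83 Y{\left(J,61 \right)} = 231703 - 83 \left(2 + 5 \cdot \frac{193}{6}\right) = 231703 - 83 \left(2 + \frac{965}{6}\right) = 231703 - 83 \cdot \frac{977}{6} = 231703 - \frac{81091}{6} = \frac{1309127}{6}$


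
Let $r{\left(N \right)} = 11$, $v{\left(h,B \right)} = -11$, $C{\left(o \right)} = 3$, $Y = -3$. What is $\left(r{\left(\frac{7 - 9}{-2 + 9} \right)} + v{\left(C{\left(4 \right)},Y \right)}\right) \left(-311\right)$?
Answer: $0$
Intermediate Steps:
$\left(r{\left(\frac{7 - 9}{-2 + 9} \right)} + v{\left(C{\left(4 \right)},Y \right)}\right) \left(-311\right) = \left(11 - 11\right) \left(-311\right) = 0 \left(-311\right) = 0$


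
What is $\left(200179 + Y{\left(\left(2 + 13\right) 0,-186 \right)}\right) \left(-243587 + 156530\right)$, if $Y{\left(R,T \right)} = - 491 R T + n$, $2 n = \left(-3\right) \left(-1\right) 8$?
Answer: $-17428027887$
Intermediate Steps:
$n = 12$ ($n = \frac{\left(-3\right) \left(-1\right) 8}{2} = \frac{3 \cdot 8}{2} = \frac{1}{2} \cdot 24 = 12$)
$Y{\left(R,T \right)} = 12 - 491 R T$ ($Y{\left(R,T \right)} = - 491 R T + 12 = 12 - 491 R T$)
$\left(200179 + Y{\left(\left(2 + 13\right) 0,-186 \right)}\right) \left(-243587 + 156530\right) = \left(200179 + \left(12 - 491 \left(2 + 13\right) 0 \left(-186\right)\right)\right) \left(-243587 + 156530\right) = \left(200179 + \left(12 - 491 \cdot 15 \cdot 0 \left(-186\right)\right)\right) \left(-87057\right) = \left(200179 + \left(12 - 0 \left(-186\right)\right)\right) \left(-87057\right) = \left(200179 + \left(12 + 0\right)\right) \left(-87057\right) = \left(200179 + 12\right) \left(-87057\right) = 200191 \left(-87057\right) = -17428027887$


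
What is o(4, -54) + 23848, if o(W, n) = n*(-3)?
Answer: 24010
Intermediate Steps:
o(W, n) = -3*n
o(4, -54) + 23848 = -3*(-54) + 23848 = 162 + 23848 = 24010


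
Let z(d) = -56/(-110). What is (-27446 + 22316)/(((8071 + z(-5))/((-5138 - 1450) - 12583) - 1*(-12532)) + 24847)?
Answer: -901516275/6568693427 ≈ -0.13724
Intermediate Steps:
z(d) = 28/55 (z(d) = -56*(-1/110) = 28/55)
(-27446 + 22316)/(((8071 + z(-5))/((-5138 - 1450) - 12583) - 1*(-12532)) + 24847) = (-27446 + 22316)/(((8071 + 28/55)/((-5138 - 1450) - 12583) - 1*(-12532)) + 24847) = -5130/((443933/(55*(-6588 - 12583)) + 12532) + 24847) = -5130/(((443933/55)/(-19171) + 12532) + 24847) = -5130/(((443933/55)*(-1/19171) + 12532) + 24847) = -5130/((-443933/1054405 + 12532) + 24847) = -5130/(13213359527/1054405 + 24847) = -5130/39412160562/1054405 = -5130*1054405/39412160562 = -901516275/6568693427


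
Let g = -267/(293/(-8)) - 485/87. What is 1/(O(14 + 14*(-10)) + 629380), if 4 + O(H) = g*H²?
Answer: 8497/5579211156 ≈ 1.5230e-6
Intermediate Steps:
g = 43727/25491 (g = -267/(293*(-⅛)) - 485*1/87 = -267/(-293/8) - 485/87 = -267*(-8/293) - 485/87 = 2136/293 - 485/87 = 43727/25491 ≈ 1.7154)
O(H) = -4 + 43727*H²/25491
1/(O(14 + 14*(-10)) + 629380) = 1/((-4 + 43727*(14 + 14*(-10))²/25491) + 629380) = 1/((-4 + 43727*(14 - 140)²/25491) + 629380) = 1/((-4 + (43727/25491)*(-126)²) + 629380) = 1/((-4 + (43727/25491)*15876) + 629380) = 1/((-4 + 231403284/8497) + 629380) = 1/(231369296/8497 + 629380) = 1/(5579211156/8497) = 8497/5579211156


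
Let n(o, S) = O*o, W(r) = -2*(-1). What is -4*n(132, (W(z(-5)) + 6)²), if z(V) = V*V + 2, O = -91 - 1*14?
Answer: 55440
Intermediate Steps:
O = -105 (O = -91 - 14 = -105)
z(V) = 2 + V² (z(V) = V² + 2 = 2 + V²)
W(r) = 2
n(o, S) = -105*o
-4*n(132, (W(z(-5)) + 6)²) = -(-420)*132 = -4*(-13860) = 55440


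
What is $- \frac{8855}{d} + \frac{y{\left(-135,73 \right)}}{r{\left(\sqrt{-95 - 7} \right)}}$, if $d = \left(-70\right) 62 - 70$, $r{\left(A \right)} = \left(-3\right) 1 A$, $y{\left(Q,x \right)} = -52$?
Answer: $\frac{253}{126} - \frac{26 i \sqrt{102}}{153} \approx 2.0079 - 1.7163 i$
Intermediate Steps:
$r{\left(A \right)} = - 3 A$
$d = -4410$ ($d = -4340 - 70 = -4410$)
$- \frac{8855}{d} + \frac{y{\left(-135,73 \right)}}{r{\left(\sqrt{-95 - 7} \right)}} = - \frac{8855}{-4410} - \frac{52}{\left(-3\right) \sqrt{-95 - 7}} = \left(-8855\right) \left(- \frac{1}{4410}\right) - \frac{52}{\left(-3\right) \sqrt{-102}} = \frac{253}{126} - \frac{52}{\left(-3\right) i \sqrt{102}} = \frac{253}{126} - 52 \frac{i \sqrt{102}}{306} = \frac{253}{126} - \frac{26 i \sqrt{102}}{153}$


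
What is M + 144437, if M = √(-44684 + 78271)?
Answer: 144437 + √33587 ≈ 1.4462e+5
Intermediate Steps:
M = √33587 ≈ 183.27
M + 144437 = √33587 + 144437 = 144437 + √33587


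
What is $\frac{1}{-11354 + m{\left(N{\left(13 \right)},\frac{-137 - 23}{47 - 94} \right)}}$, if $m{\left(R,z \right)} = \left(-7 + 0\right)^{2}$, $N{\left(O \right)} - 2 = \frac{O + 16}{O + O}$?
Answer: $- \frac{1}{11305} \approx -8.8456 \cdot 10^{-5}$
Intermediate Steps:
$N{\left(O \right)} = 2 + \frac{16 + O}{2 O}$ ($N{\left(O \right)} = 2 + \frac{O + 16}{O + O} = 2 + \frac{16 + O}{2 O}$)
$m{\left(R,z \right)} = 49$ ($m{\left(R,z \right)} = \left(-7\right)^{2} = 49$)
$\frac{1}{-11354 + m{\left(N{\left(13 \right)},\frac{-137 - 23}{47 - 94} \right)}} = \frac{1}{-11354 + 49} = \frac{1}{-11305} = - \frac{1}{11305}$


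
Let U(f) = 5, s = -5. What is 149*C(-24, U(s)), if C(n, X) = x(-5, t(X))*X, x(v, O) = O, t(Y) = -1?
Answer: -745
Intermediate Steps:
C(n, X) = -X
149*C(-24, U(s)) = 149*(-1*5) = 149*(-5) = -745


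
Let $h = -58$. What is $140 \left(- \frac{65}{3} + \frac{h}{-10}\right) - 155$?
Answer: $- \frac{7129}{3} \approx -2376.3$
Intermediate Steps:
$140 \left(- \frac{65}{3} + \frac{h}{-10}\right) - 155 = 140 \left(- \frac{65}{3} - \frac{58}{-10}\right) - 155 = 140 \left(\left(-65\right) \frac{1}{3} - - \frac{29}{5}\right) - 155 = 140 \left(- \frac{65}{3} + \frac{29}{5}\right) - 155 = 140 \left(- \frac{238}{15}\right) - 155 = - \frac{6664}{3} - 155 = - \frac{7129}{3}$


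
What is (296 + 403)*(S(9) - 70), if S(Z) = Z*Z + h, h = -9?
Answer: 1398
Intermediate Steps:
S(Z) = -9 + Z² (S(Z) = Z*Z - 9 = Z² - 9 = -9 + Z²)
(296 + 403)*(S(9) - 70) = (296 + 403)*((-9 + 9²) - 70) = 699*((-9 + 81) - 70) = 699*(72 - 70) = 699*2 = 1398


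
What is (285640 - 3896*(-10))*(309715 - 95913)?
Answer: 69400129200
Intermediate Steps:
(285640 - 3896*(-10))*(309715 - 95913) = (285640 + 38960)*213802 = 324600*213802 = 69400129200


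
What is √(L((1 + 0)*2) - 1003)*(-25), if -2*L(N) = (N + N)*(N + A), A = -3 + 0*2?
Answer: -25*I*√1001 ≈ -790.96*I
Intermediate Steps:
A = -3 (A = -3 + 0 = -3)
L(N) = -N*(-3 + N) (L(N) = -(N + N)*(N - 3)/2 = -2*N*(-3 + N)/2 = -N*(-3 + N))
√(L((1 + 0)*2) - 1003)*(-25) = √(((1 + 0)*2)*(3 - (1 + 0)*2) - 1003)*(-25) = √((1*2)*(3 - 2) - 1003)*(-25) = √(2*(3 - 1*2) - 1003)*(-25) = √(2*(3 - 2) - 1003)*(-25) = √(2*1 - 1003)*(-25) = √(2 - 1003)*(-25) = √(-1001)*(-25) = (I*√1001)*(-25) = -25*I*√1001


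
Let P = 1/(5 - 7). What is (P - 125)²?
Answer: 63001/4 ≈ 15750.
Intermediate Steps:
P = -½ (P = 1/(-2) = -½ ≈ -0.50000)
(P - 125)² = (-½ - 125)² = (-251/2)² = 63001/4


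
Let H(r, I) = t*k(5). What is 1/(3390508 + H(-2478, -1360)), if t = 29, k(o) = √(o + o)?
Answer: 1695254/5747772244827 - 29*√10/11495544489654 ≈ 2.9493e-7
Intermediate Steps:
k(o) = √2*√o (k(o) = √(2*o) = √2*√o)
H(r, I) = 29*√10 (H(r, I) = 29*(√2*√5) = 29*√10)
1/(3390508 + H(-2478, -1360)) = 1/(3390508 + 29*√10)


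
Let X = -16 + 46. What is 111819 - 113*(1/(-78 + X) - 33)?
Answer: 5546417/48 ≈ 1.1555e+5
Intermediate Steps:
X = 30
111819 - 113*(1/(-78 + X) - 33) = 111819 - 113*(1/(-78 + 30) - 33) = 111819 - 113*(1/(-48) - 33) = 111819 - 113*(-1/48 - 33) = 111819 - 113*(-1585)/48 = 111819 - 1*(-179105/48) = 111819 + 179105/48 = 5546417/48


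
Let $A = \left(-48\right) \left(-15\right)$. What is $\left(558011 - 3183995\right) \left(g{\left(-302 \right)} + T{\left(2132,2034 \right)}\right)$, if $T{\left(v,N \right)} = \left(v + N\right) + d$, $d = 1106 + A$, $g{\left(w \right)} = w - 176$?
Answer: $-14479675776$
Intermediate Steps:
$A = 720$
$g{\left(w \right)} = -176 + w$ ($g{\left(w \right)} = w - 176 = -176 + w$)
$d = 1826$ ($d = 1106 + 720 = 1826$)
$T{\left(v,N \right)} = 1826 + N + v$ ($T{\left(v,N \right)} = \left(v + N\right) + 1826 = \left(N + v\right) + 1826 = 1826 + N + v$)
$\left(558011 - 3183995\right) \left(g{\left(-302 \right)} + T{\left(2132,2034 \right)}\right) = \left(558011 - 3183995\right) \left(\left(-176 - 302\right) + \left(1826 + 2034 + 2132\right)\right) = - 2625984 \left(-478 + 5992\right) = \left(-2625984\right) 5514 = -14479675776$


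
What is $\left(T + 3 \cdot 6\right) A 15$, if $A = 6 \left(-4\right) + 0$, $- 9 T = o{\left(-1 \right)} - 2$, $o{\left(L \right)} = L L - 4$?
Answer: $-6680$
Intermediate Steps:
$o{\left(L \right)} = -4 + L^{2}$ ($o{\left(L \right)} = L^{2} - 4 = -4 + L^{2}$)
$T = \frac{5}{9}$ ($T = - \frac{\left(-4 + \left(-1\right)^{2}\right) - 2}{9} = - \frac{\left(-4 + 1\right) - 2}{9} = - \frac{-3 - 2}{9} = \left(- \frac{1}{9}\right) \left(-5\right) = \frac{5}{9} \approx 0.55556$)
$A = -24$ ($A = -24 + 0 = -24$)
$\left(T + 3 \cdot 6\right) A 15 = \left(\frac{5}{9} + 3 \cdot 6\right) \left(-24\right) 15 = \left(\frac{5}{9} + 18\right) \left(-24\right) 15 = \frac{167}{9} \left(-24\right) 15 = \left(- \frac{1336}{3}\right) 15 = -6680$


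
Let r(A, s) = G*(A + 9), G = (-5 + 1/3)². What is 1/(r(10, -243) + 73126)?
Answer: 9/661858 ≈ 1.3598e-5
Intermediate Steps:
G = 196/9 (G = (-5 + ⅓)² = (-14/3)² = 196/9 ≈ 21.778)
r(A, s) = 196 + 196*A/9 (r(A, s) = 196*(A + 9)/9 = 196*(9 + A)/9 = 196 + 196*A/9)
1/(r(10, -243) + 73126) = 1/((196 + (196/9)*10) + 73126) = 1/((196 + 1960/9) + 73126) = 1/(3724/9 + 73126) = 1/(661858/9) = 9/661858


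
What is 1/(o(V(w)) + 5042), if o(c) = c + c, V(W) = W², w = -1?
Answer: 1/5044 ≈ 0.00019826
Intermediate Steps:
o(c) = 2*c
1/(o(V(w)) + 5042) = 1/(2*(-1)² + 5042) = 1/(2*1 + 5042) = 1/(2 + 5042) = 1/5044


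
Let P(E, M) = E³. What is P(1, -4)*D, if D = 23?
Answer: 23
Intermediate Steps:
P(1, -4)*D = 1³*23 = 1*23 = 23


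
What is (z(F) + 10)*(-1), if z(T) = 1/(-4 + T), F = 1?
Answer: -29/3 ≈ -9.6667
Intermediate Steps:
(z(F) + 10)*(-1) = (1/(-4 + 1) + 10)*(-1) = (1/(-3) + 10)*(-1) = (-⅓ + 10)*(-1) = (29/3)*(-1) = -29/3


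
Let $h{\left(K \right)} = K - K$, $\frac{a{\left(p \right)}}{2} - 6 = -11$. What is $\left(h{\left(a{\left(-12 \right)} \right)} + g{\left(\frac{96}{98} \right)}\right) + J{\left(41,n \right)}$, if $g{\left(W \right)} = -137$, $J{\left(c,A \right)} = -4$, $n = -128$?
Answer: $-141$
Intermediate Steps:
$a{\left(p \right)} = -10$ ($a{\left(p \right)} = 12 + 2 \left(-11\right) = 12 - 22 = -10$)
$h{\left(K \right)} = 0$
$\left(h{\left(a{\left(-12 \right)} \right)} + g{\left(\frac{96}{98} \right)}\right) + J{\left(41,n \right)} = \left(0 - 137\right) - 4 = -137 - 4 = -141$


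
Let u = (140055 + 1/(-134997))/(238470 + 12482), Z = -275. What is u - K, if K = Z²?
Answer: -1280993616630083/16938883572 ≈ -75625.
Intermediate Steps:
K = 75625 (K = (-275)² = 75625)
u = 9453502417/16938883572 (u = (140055 - 1/134997)/250952 = (18907004834/134997)*(1/250952) = 9453502417/16938883572 ≈ 0.55809)
u - K = 9453502417/16938883572 - 1*75625 = 9453502417/16938883572 - 75625 = -1280993616630083/16938883572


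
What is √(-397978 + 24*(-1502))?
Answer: I*√434026 ≈ 658.81*I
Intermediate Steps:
√(-397978 + 24*(-1502)) = √(-397978 - 36048) = √(-434026) = I*√434026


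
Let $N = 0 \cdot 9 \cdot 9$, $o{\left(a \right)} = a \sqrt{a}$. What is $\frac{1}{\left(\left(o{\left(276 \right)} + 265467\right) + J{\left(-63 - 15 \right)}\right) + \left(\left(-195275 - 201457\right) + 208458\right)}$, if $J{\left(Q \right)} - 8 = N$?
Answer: $\frac{77201}{5938969825} - \frac{552 \sqrt{69}}{5938969825} \approx 1.2227 \cdot 10^{-5}$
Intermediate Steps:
$o{\left(a \right)} = a^{\frac{3}{2}}$
$N = 0$ ($N = 0 \cdot 9 = 0$)
$J{\left(Q \right)} = 8$ ($J{\left(Q \right)} = 8 + 0 = 8$)
$\frac{1}{\left(\left(o{\left(276 \right)} + 265467\right) + J{\left(-63 - 15 \right)}\right) + \left(\left(-195275 - 201457\right) + 208458\right)} = \frac{1}{\left(\left(276^{\frac{3}{2}} + 265467\right) + 8\right) + \left(\left(-195275 - 201457\right) + 208458\right)} = \frac{1}{\left(\left(552 \sqrt{69} + 265467\right) + 8\right) + \left(-396732 + 208458\right)} = \frac{1}{\left(\left(265467 + 552 \sqrt{69}\right) + 8\right) - 188274} = \frac{1}{\left(265475 + 552 \sqrt{69}\right) - 188274} = \frac{1}{77201 + 552 \sqrt{69}}$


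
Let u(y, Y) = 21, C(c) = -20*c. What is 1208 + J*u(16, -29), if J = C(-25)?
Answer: 11708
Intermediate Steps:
J = 500 (J = -20*(-25) = 500)
1208 + J*u(16, -29) = 1208 + 500*21 = 1208 + 10500 = 11708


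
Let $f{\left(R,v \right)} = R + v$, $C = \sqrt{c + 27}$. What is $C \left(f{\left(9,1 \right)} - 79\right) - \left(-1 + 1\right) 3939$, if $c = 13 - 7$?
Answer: $- 69 \sqrt{33} \approx -396.38$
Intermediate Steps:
$c = 6$ ($c = 13 - 7 = 6$)
$C = \sqrt{33}$ ($C = \sqrt{6 + 27} = \sqrt{33} \approx 5.7446$)
$C \left(f{\left(9,1 \right)} - 79\right) - \left(-1 + 1\right) 3939 = \sqrt{33} \left(\left(9 + 1\right) - 79\right) - \left(-1 + 1\right) 3939 = \sqrt{33} \left(10 - 79\right) - 0 \cdot 3939 = \sqrt{33} \left(-69\right) - 0 = - 69 \sqrt{33} + 0 = - 69 \sqrt{33}$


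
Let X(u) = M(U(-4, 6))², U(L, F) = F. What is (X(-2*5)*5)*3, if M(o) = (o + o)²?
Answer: 311040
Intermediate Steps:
M(o) = 4*o² (M(o) = (2*o)² = 4*o²)
X(u) = 20736 (X(u) = (4*6²)² = (4*36)² = 144² = 20736)
(X(-2*5)*5)*3 = (20736*5)*3 = 103680*3 = 311040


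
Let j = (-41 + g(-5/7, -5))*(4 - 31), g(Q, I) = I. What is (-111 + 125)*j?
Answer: 17388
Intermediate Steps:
j = 1242 (j = (-41 - 5)*(4 - 31) = -46*(-27) = 1242)
(-111 + 125)*j = (-111 + 125)*1242 = 14*1242 = 17388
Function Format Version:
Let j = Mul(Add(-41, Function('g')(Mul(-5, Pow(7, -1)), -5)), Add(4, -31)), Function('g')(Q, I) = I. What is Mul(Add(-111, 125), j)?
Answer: 17388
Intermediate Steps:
j = 1242 (j = Mul(Add(-41, -5), Add(4, -31)) = Mul(-46, -27) = 1242)
Mul(Add(-111, 125), j) = Mul(Add(-111, 125), 1242) = Mul(14, 1242) = 17388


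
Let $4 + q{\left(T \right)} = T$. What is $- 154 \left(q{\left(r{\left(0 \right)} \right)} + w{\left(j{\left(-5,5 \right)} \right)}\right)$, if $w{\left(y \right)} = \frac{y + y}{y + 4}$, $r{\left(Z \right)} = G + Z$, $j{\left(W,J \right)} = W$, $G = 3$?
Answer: $-1386$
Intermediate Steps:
$r{\left(Z \right)} = 3 + Z$
$w{\left(y \right)} = \frac{2 y}{4 + y}$
$q{\left(T \right)} = -4 + T$
$- 154 \left(q{\left(r{\left(0 \right)} \right)} + w{\left(j{\left(-5,5 \right)} \right)}\right) = - 154 \left(\left(-4 + \left(3 + 0\right)\right) + 2 \left(-5\right) \frac{1}{4 - 5}\right) = - 154 \left(\left(-4 + 3\right) + 2 \left(-5\right) \frac{1}{-1}\right) = - 154 \left(-1 + 2 \left(-5\right) \left(-1\right)\right) = - 154 \left(-1 + 10\right) = \left(-154\right) 9 = -1386$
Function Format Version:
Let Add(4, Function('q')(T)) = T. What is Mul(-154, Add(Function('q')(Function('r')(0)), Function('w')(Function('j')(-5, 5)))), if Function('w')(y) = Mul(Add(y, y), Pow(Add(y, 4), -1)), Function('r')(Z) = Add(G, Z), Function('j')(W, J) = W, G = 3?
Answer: -1386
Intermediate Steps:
Function('r')(Z) = Add(3, Z)
Function('w')(y) = Mul(2, y, Pow(Add(4, y), -1)) (Function('w')(y) = Mul(Mul(2, y), Pow(Add(4, y), -1)) = Mul(2, y, Pow(Add(4, y), -1)))
Function('q')(T) = Add(-4, T)
Mul(-154, Add(Function('q')(Function('r')(0)), Function('w')(Function('j')(-5, 5)))) = Mul(-154, Add(Add(-4, Add(3, 0)), Mul(2, -5, Pow(Add(4, -5), -1)))) = Mul(-154, Add(Add(-4, 3), Mul(2, -5, Pow(-1, -1)))) = Mul(-154, Add(-1, Mul(2, -5, -1))) = Mul(-154, Add(-1, 10)) = Mul(-154, 9) = -1386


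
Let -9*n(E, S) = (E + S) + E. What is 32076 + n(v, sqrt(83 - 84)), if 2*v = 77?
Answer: 288607/9 - I/9 ≈ 32067.0 - 0.11111*I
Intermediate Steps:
v = 77/2 (v = (1/2)*77 = 77/2 ≈ 38.500)
n(E, S) = -2*E/9 - S/9 (n(E, S) = -((E + S) + E)/9 = -(S + 2*E)/9 = -2*E/9 - S/9)
32076 + n(v, sqrt(83 - 84)) = 32076 + (-2/9*77/2 - sqrt(83 - 84)/9) = 32076 + (-77/9 - I/9) = 288607/9 - I/9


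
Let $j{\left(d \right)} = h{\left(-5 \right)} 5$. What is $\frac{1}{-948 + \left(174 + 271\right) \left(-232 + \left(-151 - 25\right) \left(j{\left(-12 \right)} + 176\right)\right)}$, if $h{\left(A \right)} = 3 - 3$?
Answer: $- \frac{1}{13888508} \approx -7.2002 \cdot 10^{-8}$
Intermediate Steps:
$h{\left(A \right)} = 0$
$j{\left(d \right)} = 0$ ($j{\left(d \right)} = 0 \cdot 5 = 0$)
$\frac{1}{-948 + \left(174 + 271\right) \left(-232 + \left(-151 - 25\right) \left(j{\left(-12 \right)} + 176\right)\right)} = \frac{1}{-948 + \left(174 + 271\right) \left(-232 + \left(-151 - 25\right) \left(0 + 176\right)\right)} = \frac{1}{-948 + 445 \left(-232 - 30976\right)} = \frac{1}{-948 + 445 \left(-31208\right)} = \frac{1}{-948 - 13887560} = \frac{1}{-13888508} = - \frac{1}{13888508}$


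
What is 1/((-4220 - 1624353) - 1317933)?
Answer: -1/2946506 ≈ -3.3939e-7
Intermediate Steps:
1/((-4220 - 1624353) - 1317933) = 1/(-1628573 - 1317933) = 1/(-2946506) = -1/2946506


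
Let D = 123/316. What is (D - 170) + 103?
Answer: -21049/316 ≈ -66.611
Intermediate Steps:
D = 123/316 (D = 123*(1/316) = 123/316 ≈ 0.38924)
(D - 170) + 103 = (123/316 - 170) + 103 = -53597/316 + 103 = -21049/316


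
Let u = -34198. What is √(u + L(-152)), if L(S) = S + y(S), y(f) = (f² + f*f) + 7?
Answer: √11865 ≈ 108.93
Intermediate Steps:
y(f) = 7 + 2*f² (y(f) = (f² + f²) + 7 = 2*f² + 7 = 7 + 2*f²)
L(S) = 7 + S + 2*S² (L(S) = S + (7 + 2*S²) = 7 + S + 2*S²)
√(u + L(-152)) = √(-34198 + (7 - 152 + 2*(-152)²)) = √(-34198 + (7 - 152 + 2*23104)) = √(-34198 + (7 - 152 + 46208)) = √(-34198 + 46063) = √11865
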